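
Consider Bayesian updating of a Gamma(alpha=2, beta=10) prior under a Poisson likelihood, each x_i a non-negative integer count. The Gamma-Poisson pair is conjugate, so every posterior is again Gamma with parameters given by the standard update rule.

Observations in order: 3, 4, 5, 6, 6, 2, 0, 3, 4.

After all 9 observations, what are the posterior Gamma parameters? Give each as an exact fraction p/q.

alpha=35, beta=19

obs 1: x=3 → posterior Gamma(5, 11)
obs 2: x=4 → posterior Gamma(9, 12)
obs 3: x=5 → posterior Gamma(14, 13)
obs 4: x=6 → posterior Gamma(20, 14)
obs 5: x=6 → posterior Gamma(26, 15)
obs 6: x=2 → posterior Gamma(28, 16)
obs 7: x=0 → posterior Gamma(28, 17)
obs 8: x=3 → posterior Gamma(31, 18)
obs 9: x=4 → posterior Gamma(35, 19)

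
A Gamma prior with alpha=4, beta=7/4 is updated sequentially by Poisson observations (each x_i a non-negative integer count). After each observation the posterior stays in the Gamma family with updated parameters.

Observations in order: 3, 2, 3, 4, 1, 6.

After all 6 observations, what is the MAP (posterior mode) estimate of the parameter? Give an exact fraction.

88/31

obs 1: x=3 → posterior Gamma(7, 11/4)
obs 2: x=2 → posterior Gamma(9, 15/4)
obs 3: x=3 → posterior Gamma(12, 19/4)
obs 4: x=4 → posterior Gamma(16, 23/4)
obs 5: x=1 → posterior Gamma(17, 27/4)
obs 6: x=6 → posterior Gamma(23, 31/4)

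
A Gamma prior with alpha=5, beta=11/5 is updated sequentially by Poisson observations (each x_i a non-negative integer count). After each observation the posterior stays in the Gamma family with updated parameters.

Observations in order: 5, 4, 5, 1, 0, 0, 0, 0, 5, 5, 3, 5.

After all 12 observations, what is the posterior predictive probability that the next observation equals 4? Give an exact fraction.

37101757458960926306699561331517413468845496530077355071511438889905241915625/259649373583645086388171279529502290204507676669263690946903878538156050481152

obs 1: x=5 → posterior Gamma(10, 16/5)
obs 2: x=4 → posterior Gamma(14, 21/5)
obs 3: x=5 → posterior Gamma(19, 26/5)
obs 4: x=1 → posterior Gamma(20, 31/5)
obs 5: x=0 → posterior Gamma(20, 36/5)
obs 6: x=0 → posterior Gamma(20, 41/5)
obs 7: x=0 → posterior Gamma(20, 46/5)
obs 8: x=0 → posterior Gamma(20, 51/5)
obs 9: x=5 → posterior Gamma(25, 56/5)
obs 10: x=5 → posterior Gamma(30, 61/5)
obs 11: x=3 → posterior Gamma(33, 66/5)
obs 12: x=5 → posterior Gamma(38, 71/5)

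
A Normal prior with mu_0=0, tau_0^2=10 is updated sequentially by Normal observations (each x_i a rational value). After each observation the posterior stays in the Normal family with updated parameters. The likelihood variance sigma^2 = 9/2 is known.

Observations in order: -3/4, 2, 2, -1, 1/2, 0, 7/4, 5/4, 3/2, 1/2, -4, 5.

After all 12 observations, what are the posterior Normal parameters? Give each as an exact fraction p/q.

mu_0=175/249, tau_0^2=30/83

obs 1: x=-3/4 → posterior Normal(-15/29, 90/29)
obs 2: x=2 → posterior Normal(25/49, 90/49)
obs 3: x=2 → posterior Normal(65/69, 30/23)
obs 4: x=-1 → posterior Normal(45/89, 90/89)
obs 5: x=1/2 → posterior Normal(55/109, 90/109)
obs 6: x=0 → posterior Normal(55/129, 30/43)
obs 7: x=7/4 → posterior Normal(90/149, 90/149)
obs 8: x=5/4 → posterior Normal(115/169, 90/169)
obs 9: x=3/2 → posterior Normal(145/189, 10/21)
obs 10: x=1/2 → posterior Normal(155/209, 90/209)
obs 11: x=-4 → posterior Normal(75/229, 90/229)
obs 12: x=5 → posterior Normal(175/249, 30/83)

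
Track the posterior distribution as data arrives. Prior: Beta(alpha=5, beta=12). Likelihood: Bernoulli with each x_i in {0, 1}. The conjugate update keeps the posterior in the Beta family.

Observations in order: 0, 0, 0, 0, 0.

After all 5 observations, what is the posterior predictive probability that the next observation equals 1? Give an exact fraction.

5/22

obs 1: x=0 → posterior Beta(5, 13)
obs 2: x=0 → posterior Beta(5, 14)
obs 3: x=0 → posterior Beta(5, 15)
obs 4: x=0 → posterior Beta(5, 16)
obs 5: x=0 → posterior Beta(5, 17)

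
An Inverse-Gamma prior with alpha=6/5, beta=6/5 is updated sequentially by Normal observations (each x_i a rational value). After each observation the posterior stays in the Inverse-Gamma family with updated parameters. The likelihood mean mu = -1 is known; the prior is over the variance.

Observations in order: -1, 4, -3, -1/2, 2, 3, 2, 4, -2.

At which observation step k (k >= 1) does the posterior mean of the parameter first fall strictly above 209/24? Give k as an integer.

obs 1: x=-1 → posterior Inverse-Gamma(17/10, 6/5)
obs 2: x=4 → posterior Inverse-Gamma(11/5, 137/10)
obs 3: x=-3 → posterior Inverse-Gamma(27/10, 157/10)
obs 4: x=-1/2 → posterior Inverse-Gamma(16/5, 633/40)
obs 5: x=2 → posterior Inverse-Gamma(37/10, 813/40)
obs 6: x=3 → posterior Inverse-Gamma(21/5, 1133/40)
obs 7: x=2 → posterior Inverse-Gamma(47/10, 1313/40)
obs 8: x=4 → posterior Inverse-Gamma(26/5, 1813/40)
obs 9: x=-2 → posterior Inverse-Gamma(57/10, 1833/40)

k = 2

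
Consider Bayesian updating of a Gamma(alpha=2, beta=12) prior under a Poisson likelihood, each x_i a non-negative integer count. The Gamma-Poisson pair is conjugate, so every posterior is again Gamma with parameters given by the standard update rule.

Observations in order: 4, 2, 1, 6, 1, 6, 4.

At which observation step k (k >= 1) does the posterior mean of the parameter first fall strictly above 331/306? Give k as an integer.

k = 6

obs 1: x=4 → posterior Gamma(6, 13)
obs 2: x=2 → posterior Gamma(8, 14)
obs 3: x=1 → posterior Gamma(9, 15)
obs 4: x=6 → posterior Gamma(15, 16)
obs 5: x=1 → posterior Gamma(16, 17)
obs 6: x=6 → posterior Gamma(22, 18)
obs 7: x=4 → posterior Gamma(26, 19)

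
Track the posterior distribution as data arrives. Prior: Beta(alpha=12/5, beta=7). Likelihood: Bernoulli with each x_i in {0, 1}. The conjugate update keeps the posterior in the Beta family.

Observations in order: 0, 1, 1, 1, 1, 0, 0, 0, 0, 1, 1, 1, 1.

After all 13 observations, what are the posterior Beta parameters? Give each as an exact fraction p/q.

alpha=52/5, beta=12

obs 1: x=0 → posterior Beta(12/5, 8)
obs 2: x=1 → posterior Beta(17/5, 8)
obs 3: x=1 → posterior Beta(22/5, 8)
obs 4: x=1 → posterior Beta(27/5, 8)
obs 5: x=1 → posterior Beta(32/5, 8)
obs 6: x=0 → posterior Beta(32/5, 9)
obs 7: x=0 → posterior Beta(32/5, 10)
obs 8: x=0 → posterior Beta(32/5, 11)
obs 9: x=0 → posterior Beta(32/5, 12)
obs 10: x=1 → posterior Beta(37/5, 12)
obs 11: x=1 → posterior Beta(42/5, 12)
obs 12: x=1 → posterior Beta(47/5, 12)
obs 13: x=1 → posterior Beta(52/5, 12)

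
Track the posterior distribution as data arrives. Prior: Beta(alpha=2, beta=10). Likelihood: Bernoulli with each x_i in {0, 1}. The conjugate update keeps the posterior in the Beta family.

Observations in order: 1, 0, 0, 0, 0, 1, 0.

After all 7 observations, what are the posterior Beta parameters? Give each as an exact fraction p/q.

obs 1: x=1 → posterior Beta(3, 10)
obs 2: x=0 → posterior Beta(3, 11)
obs 3: x=0 → posterior Beta(3, 12)
obs 4: x=0 → posterior Beta(3, 13)
obs 5: x=0 → posterior Beta(3, 14)
obs 6: x=1 → posterior Beta(4, 14)
obs 7: x=0 → posterior Beta(4, 15)

alpha=4, beta=15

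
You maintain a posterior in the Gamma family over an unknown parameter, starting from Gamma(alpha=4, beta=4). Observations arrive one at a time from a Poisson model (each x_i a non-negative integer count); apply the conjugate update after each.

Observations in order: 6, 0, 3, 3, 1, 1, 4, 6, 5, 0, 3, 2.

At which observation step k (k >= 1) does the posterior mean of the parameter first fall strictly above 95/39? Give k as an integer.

k = 9

obs 1: x=6 → posterior Gamma(10, 5)
obs 2: x=0 → posterior Gamma(10, 6)
obs 3: x=3 → posterior Gamma(13, 7)
obs 4: x=3 → posterior Gamma(16, 8)
obs 5: x=1 → posterior Gamma(17, 9)
obs 6: x=1 → posterior Gamma(18, 10)
obs 7: x=4 → posterior Gamma(22, 11)
obs 8: x=6 → posterior Gamma(28, 12)
obs 9: x=5 → posterior Gamma(33, 13)
obs 10: x=0 → posterior Gamma(33, 14)
obs 11: x=3 → posterior Gamma(36, 15)
obs 12: x=2 → posterior Gamma(38, 16)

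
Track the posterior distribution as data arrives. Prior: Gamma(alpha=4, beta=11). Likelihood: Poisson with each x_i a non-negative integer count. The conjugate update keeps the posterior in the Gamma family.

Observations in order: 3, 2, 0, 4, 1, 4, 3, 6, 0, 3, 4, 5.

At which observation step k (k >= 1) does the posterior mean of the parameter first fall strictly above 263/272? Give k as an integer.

k = 6

obs 1: x=3 → posterior Gamma(7, 12)
obs 2: x=2 → posterior Gamma(9, 13)
obs 3: x=0 → posterior Gamma(9, 14)
obs 4: x=4 → posterior Gamma(13, 15)
obs 5: x=1 → posterior Gamma(14, 16)
obs 6: x=4 → posterior Gamma(18, 17)
obs 7: x=3 → posterior Gamma(21, 18)
obs 8: x=6 → posterior Gamma(27, 19)
obs 9: x=0 → posterior Gamma(27, 20)
obs 10: x=3 → posterior Gamma(30, 21)
obs 11: x=4 → posterior Gamma(34, 22)
obs 12: x=5 → posterior Gamma(39, 23)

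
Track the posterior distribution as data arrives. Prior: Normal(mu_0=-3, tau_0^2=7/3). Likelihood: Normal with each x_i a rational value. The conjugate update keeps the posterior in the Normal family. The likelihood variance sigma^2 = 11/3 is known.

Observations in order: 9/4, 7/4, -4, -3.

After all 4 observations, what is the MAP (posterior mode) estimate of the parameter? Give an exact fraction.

obs 1: x=9/4 → posterior Normal(-23/24, 77/54)
obs 2: x=7/4 → posterior Normal(-1/5, 77/75)
obs 3: x=-4 → posterior Normal(-33/32, 77/96)
obs 4: x=-3 → posterior Normal(-18/13, 77/117)

-18/13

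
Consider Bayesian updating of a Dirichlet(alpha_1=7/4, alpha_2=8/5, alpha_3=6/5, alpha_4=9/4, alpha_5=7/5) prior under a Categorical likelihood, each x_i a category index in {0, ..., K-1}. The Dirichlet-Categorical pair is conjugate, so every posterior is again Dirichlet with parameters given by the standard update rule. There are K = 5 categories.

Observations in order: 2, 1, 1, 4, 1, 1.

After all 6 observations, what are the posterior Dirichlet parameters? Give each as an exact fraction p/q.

obs 1: x=2 → posterior Dirichlet(7/4, 8/5, 11/5, 9/4, 7/5)
obs 2: x=1 → posterior Dirichlet(7/4, 13/5, 11/5, 9/4, 7/5)
obs 3: x=1 → posterior Dirichlet(7/4, 18/5, 11/5, 9/4, 7/5)
obs 4: x=4 → posterior Dirichlet(7/4, 18/5, 11/5, 9/4, 12/5)
obs 5: x=1 → posterior Dirichlet(7/4, 23/5, 11/5, 9/4, 12/5)
obs 6: x=1 → posterior Dirichlet(7/4, 28/5, 11/5, 9/4, 12/5)

alpha_1=7/4, alpha_2=28/5, alpha_3=11/5, alpha_4=9/4, alpha_5=12/5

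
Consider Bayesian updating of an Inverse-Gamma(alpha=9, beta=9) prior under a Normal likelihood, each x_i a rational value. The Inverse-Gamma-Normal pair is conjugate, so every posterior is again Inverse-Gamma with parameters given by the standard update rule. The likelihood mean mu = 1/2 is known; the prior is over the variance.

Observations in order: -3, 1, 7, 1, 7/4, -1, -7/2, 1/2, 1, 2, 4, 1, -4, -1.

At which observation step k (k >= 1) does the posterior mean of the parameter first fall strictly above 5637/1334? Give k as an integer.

k = 13

obs 1: x=-3 → posterior Inverse-Gamma(19/2, 121/8)
obs 2: x=1 → posterior Inverse-Gamma(10, 61/4)
obs 3: x=7 → posterior Inverse-Gamma(21/2, 291/8)
obs 4: x=1 → posterior Inverse-Gamma(11, 73/2)
obs 5: x=7/4 → posterior Inverse-Gamma(23/2, 1193/32)
obs 6: x=-1 → posterior Inverse-Gamma(12, 1229/32)
obs 7: x=-7/2 → posterior Inverse-Gamma(25/2, 1485/32)
obs 8: x=1/2 → posterior Inverse-Gamma(13, 1485/32)
obs 9: x=1 → posterior Inverse-Gamma(27/2, 1489/32)
obs 10: x=2 → posterior Inverse-Gamma(14, 1525/32)
obs 11: x=4 → posterior Inverse-Gamma(29/2, 1721/32)
obs 12: x=1 → posterior Inverse-Gamma(15, 1725/32)
obs 13: x=-4 → posterior Inverse-Gamma(31/2, 2049/32)
obs 14: x=-1 → posterior Inverse-Gamma(16, 2085/32)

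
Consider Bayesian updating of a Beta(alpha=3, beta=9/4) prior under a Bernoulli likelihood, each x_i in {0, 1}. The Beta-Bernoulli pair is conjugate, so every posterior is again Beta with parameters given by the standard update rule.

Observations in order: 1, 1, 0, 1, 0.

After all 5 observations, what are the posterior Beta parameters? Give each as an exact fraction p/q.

alpha=6, beta=17/4

obs 1: x=1 → posterior Beta(4, 9/4)
obs 2: x=1 → posterior Beta(5, 9/4)
obs 3: x=0 → posterior Beta(5, 13/4)
obs 4: x=1 → posterior Beta(6, 13/4)
obs 5: x=0 → posterior Beta(6, 17/4)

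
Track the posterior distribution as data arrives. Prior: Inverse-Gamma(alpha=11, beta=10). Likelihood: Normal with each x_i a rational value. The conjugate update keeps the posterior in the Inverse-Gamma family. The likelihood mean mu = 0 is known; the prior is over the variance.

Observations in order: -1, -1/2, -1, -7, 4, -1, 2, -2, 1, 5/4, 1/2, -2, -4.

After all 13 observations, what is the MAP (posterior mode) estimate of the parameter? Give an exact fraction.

1905/592

obs 1: x=-1 → posterior Inverse-Gamma(23/2, 21/2)
obs 2: x=-1/2 → posterior Inverse-Gamma(12, 85/8)
obs 3: x=-1 → posterior Inverse-Gamma(25/2, 89/8)
obs 4: x=-7 → posterior Inverse-Gamma(13, 285/8)
obs 5: x=4 → posterior Inverse-Gamma(27/2, 349/8)
obs 6: x=-1 → posterior Inverse-Gamma(14, 353/8)
obs 7: x=2 → posterior Inverse-Gamma(29/2, 369/8)
obs 8: x=-2 → posterior Inverse-Gamma(15, 385/8)
obs 9: x=1 → posterior Inverse-Gamma(31/2, 389/8)
obs 10: x=5/4 → posterior Inverse-Gamma(16, 1581/32)
obs 11: x=1/2 → posterior Inverse-Gamma(33/2, 1585/32)
obs 12: x=-2 → posterior Inverse-Gamma(17, 1649/32)
obs 13: x=-4 → posterior Inverse-Gamma(35/2, 1905/32)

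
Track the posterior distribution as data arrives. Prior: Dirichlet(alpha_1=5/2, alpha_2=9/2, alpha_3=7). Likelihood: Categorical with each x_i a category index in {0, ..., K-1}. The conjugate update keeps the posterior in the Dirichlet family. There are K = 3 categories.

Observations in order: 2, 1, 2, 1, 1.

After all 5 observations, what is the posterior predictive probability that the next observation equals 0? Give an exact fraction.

obs 1: x=2 → posterior Dirichlet(5/2, 9/2, 8)
obs 2: x=1 → posterior Dirichlet(5/2, 11/2, 8)
obs 3: x=2 → posterior Dirichlet(5/2, 11/2, 9)
obs 4: x=1 → posterior Dirichlet(5/2, 13/2, 9)
obs 5: x=1 → posterior Dirichlet(5/2, 15/2, 9)

5/38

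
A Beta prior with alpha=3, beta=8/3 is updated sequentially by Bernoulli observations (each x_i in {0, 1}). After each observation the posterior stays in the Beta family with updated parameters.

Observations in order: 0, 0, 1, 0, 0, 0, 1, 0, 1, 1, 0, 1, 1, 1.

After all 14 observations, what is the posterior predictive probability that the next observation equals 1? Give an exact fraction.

30/59

obs 1: x=0 → posterior Beta(3, 11/3)
obs 2: x=0 → posterior Beta(3, 14/3)
obs 3: x=1 → posterior Beta(4, 14/3)
obs 4: x=0 → posterior Beta(4, 17/3)
obs 5: x=0 → posterior Beta(4, 20/3)
obs 6: x=0 → posterior Beta(4, 23/3)
obs 7: x=1 → posterior Beta(5, 23/3)
obs 8: x=0 → posterior Beta(5, 26/3)
obs 9: x=1 → posterior Beta(6, 26/3)
obs 10: x=1 → posterior Beta(7, 26/3)
obs 11: x=0 → posterior Beta(7, 29/3)
obs 12: x=1 → posterior Beta(8, 29/3)
obs 13: x=1 → posterior Beta(9, 29/3)
obs 14: x=1 → posterior Beta(10, 29/3)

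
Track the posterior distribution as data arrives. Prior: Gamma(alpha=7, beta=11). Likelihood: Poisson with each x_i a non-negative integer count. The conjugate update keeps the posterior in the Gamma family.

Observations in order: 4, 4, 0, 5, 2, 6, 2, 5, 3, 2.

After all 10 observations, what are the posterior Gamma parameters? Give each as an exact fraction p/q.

alpha=40, beta=21

obs 1: x=4 → posterior Gamma(11, 12)
obs 2: x=4 → posterior Gamma(15, 13)
obs 3: x=0 → posterior Gamma(15, 14)
obs 4: x=5 → posterior Gamma(20, 15)
obs 5: x=2 → posterior Gamma(22, 16)
obs 6: x=6 → posterior Gamma(28, 17)
obs 7: x=2 → posterior Gamma(30, 18)
obs 8: x=5 → posterior Gamma(35, 19)
obs 9: x=3 → posterior Gamma(38, 20)
obs 10: x=2 → posterior Gamma(40, 21)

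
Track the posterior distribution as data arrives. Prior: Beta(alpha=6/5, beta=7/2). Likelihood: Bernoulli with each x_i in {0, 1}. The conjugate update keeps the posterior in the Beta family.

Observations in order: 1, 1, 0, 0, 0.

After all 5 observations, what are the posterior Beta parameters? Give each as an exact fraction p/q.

alpha=16/5, beta=13/2

obs 1: x=1 → posterior Beta(11/5, 7/2)
obs 2: x=1 → posterior Beta(16/5, 7/2)
obs 3: x=0 → posterior Beta(16/5, 9/2)
obs 4: x=0 → posterior Beta(16/5, 11/2)
obs 5: x=0 → posterior Beta(16/5, 13/2)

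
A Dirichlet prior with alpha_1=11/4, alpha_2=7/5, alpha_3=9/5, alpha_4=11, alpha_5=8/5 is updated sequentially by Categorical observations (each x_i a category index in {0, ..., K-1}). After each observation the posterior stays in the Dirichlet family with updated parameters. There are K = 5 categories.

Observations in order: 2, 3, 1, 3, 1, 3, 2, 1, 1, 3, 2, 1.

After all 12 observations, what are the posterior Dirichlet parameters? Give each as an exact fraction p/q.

alpha_1=11/4, alpha_2=32/5, alpha_3=24/5, alpha_4=15, alpha_5=8/5

obs 1: x=2 → posterior Dirichlet(11/4, 7/5, 14/5, 11, 8/5)
obs 2: x=3 → posterior Dirichlet(11/4, 7/5, 14/5, 12, 8/5)
obs 3: x=1 → posterior Dirichlet(11/4, 12/5, 14/5, 12, 8/5)
obs 4: x=3 → posterior Dirichlet(11/4, 12/5, 14/5, 13, 8/5)
obs 5: x=1 → posterior Dirichlet(11/4, 17/5, 14/5, 13, 8/5)
obs 6: x=3 → posterior Dirichlet(11/4, 17/5, 14/5, 14, 8/5)
obs 7: x=2 → posterior Dirichlet(11/4, 17/5, 19/5, 14, 8/5)
obs 8: x=1 → posterior Dirichlet(11/4, 22/5, 19/5, 14, 8/5)
obs 9: x=1 → posterior Dirichlet(11/4, 27/5, 19/5, 14, 8/5)
obs 10: x=3 → posterior Dirichlet(11/4, 27/5, 19/5, 15, 8/5)
obs 11: x=2 → posterior Dirichlet(11/4, 27/5, 24/5, 15, 8/5)
obs 12: x=1 → posterior Dirichlet(11/4, 32/5, 24/5, 15, 8/5)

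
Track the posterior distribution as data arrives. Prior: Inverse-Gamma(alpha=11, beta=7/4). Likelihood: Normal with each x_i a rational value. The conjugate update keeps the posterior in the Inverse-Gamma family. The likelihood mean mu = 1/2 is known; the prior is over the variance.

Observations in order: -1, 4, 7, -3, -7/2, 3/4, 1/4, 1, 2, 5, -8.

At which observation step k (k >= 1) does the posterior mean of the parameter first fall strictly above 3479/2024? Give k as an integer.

k = 3

obs 1: x=-1 → posterior Inverse-Gamma(23/2, 23/8)
obs 2: x=4 → posterior Inverse-Gamma(12, 9)
obs 3: x=7 → posterior Inverse-Gamma(25/2, 241/8)
obs 4: x=-3 → posterior Inverse-Gamma(13, 145/4)
obs 5: x=-7/2 → posterior Inverse-Gamma(27/2, 177/4)
obs 6: x=3/4 → posterior Inverse-Gamma(14, 1417/32)
obs 7: x=1/4 → posterior Inverse-Gamma(29/2, 709/16)
obs 8: x=1 → posterior Inverse-Gamma(15, 711/16)
obs 9: x=2 → posterior Inverse-Gamma(31/2, 729/16)
obs 10: x=5 → posterior Inverse-Gamma(16, 891/16)
obs 11: x=-8 → posterior Inverse-Gamma(33/2, 1469/16)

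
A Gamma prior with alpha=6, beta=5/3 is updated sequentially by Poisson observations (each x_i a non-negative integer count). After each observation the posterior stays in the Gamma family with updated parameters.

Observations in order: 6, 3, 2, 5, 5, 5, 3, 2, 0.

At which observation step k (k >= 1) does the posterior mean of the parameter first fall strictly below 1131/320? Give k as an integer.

k = 9

obs 1: x=6 → posterior Gamma(12, 8/3)
obs 2: x=3 → posterior Gamma(15, 11/3)
obs 3: x=2 → posterior Gamma(17, 14/3)
obs 4: x=5 → posterior Gamma(22, 17/3)
obs 5: x=5 → posterior Gamma(27, 20/3)
obs 6: x=5 → posterior Gamma(32, 23/3)
obs 7: x=3 → posterior Gamma(35, 26/3)
obs 8: x=2 → posterior Gamma(37, 29/3)
obs 9: x=0 → posterior Gamma(37, 32/3)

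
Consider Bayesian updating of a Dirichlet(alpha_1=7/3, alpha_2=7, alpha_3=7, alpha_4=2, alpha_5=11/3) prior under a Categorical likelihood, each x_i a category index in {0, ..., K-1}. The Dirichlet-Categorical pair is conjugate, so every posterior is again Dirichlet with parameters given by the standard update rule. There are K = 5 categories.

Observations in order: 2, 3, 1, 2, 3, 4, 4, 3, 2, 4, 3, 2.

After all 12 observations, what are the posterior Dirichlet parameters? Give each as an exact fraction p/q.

alpha_1=7/3, alpha_2=8, alpha_3=11, alpha_4=6, alpha_5=20/3

obs 1: x=2 → posterior Dirichlet(7/3, 7, 8, 2, 11/3)
obs 2: x=3 → posterior Dirichlet(7/3, 7, 8, 3, 11/3)
obs 3: x=1 → posterior Dirichlet(7/3, 8, 8, 3, 11/3)
obs 4: x=2 → posterior Dirichlet(7/3, 8, 9, 3, 11/3)
obs 5: x=3 → posterior Dirichlet(7/3, 8, 9, 4, 11/3)
obs 6: x=4 → posterior Dirichlet(7/3, 8, 9, 4, 14/3)
obs 7: x=4 → posterior Dirichlet(7/3, 8, 9, 4, 17/3)
obs 8: x=3 → posterior Dirichlet(7/3, 8, 9, 5, 17/3)
obs 9: x=2 → posterior Dirichlet(7/3, 8, 10, 5, 17/3)
obs 10: x=4 → posterior Dirichlet(7/3, 8, 10, 5, 20/3)
obs 11: x=3 → posterior Dirichlet(7/3, 8, 10, 6, 20/3)
obs 12: x=2 → posterior Dirichlet(7/3, 8, 11, 6, 20/3)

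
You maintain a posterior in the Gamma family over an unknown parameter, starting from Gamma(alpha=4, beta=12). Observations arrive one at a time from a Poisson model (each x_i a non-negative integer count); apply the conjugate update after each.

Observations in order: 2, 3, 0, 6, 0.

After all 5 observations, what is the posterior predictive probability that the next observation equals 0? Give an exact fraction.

obs 1: x=2 → posterior Gamma(6, 13)
obs 2: x=3 → posterior Gamma(9, 14)
obs 3: x=0 → posterior Gamma(9, 15)
obs 4: x=6 → posterior Gamma(15, 16)
obs 5: x=0 → posterior Gamma(15, 17)

2862423051509815793/6746640616477458432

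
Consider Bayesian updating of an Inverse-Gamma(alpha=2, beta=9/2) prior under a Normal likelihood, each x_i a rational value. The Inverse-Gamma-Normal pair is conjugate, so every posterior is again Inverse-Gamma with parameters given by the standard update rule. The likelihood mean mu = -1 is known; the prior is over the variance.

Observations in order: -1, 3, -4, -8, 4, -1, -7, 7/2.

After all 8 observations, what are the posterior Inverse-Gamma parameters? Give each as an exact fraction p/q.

obs 1: x=-1 → posterior Inverse-Gamma(5/2, 9/2)
obs 2: x=3 → posterior Inverse-Gamma(3, 25/2)
obs 3: x=-4 → posterior Inverse-Gamma(7/2, 17)
obs 4: x=-8 → posterior Inverse-Gamma(4, 83/2)
obs 5: x=4 → posterior Inverse-Gamma(9/2, 54)
obs 6: x=-1 → posterior Inverse-Gamma(5, 54)
obs 7: x=-7 → posterior Inverse-Gamma(11/2, 72)
obs 8: x=7/2 → posterior Inverse-Gamma(6, 657/8)

alpha=6, beta=657/8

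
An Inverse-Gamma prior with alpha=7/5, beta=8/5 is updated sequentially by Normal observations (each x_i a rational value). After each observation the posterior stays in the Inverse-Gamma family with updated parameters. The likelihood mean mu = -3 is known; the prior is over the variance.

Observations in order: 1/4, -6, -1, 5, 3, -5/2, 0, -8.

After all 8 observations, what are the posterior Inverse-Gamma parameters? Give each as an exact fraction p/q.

alpha=27/5, beta=12881/160

obs 1: x=1/4 → posterior Inverse-Gamma(19/10, 1101/160)
obs 2: x=-6 → posterior Inverse-Gamma(12/5, 1821/160)
obs 3: x=-1 → posterior Inverse-Gamma(29/10, 2141/160)
obs 4: x=5 → posterior Inverse-Gamma(17/5, 7261/160)
obs 5: x=3 → posterior Inverse-Gamma(39/10, 10141/160)
obs 6: x=-5/2 → posterior Inverse-Gamma(22/5, 10161/160)
obs 7: x=0 → posterior Inverse-Gamma(49/10, 10881/160)
obs 8: x=-8 → posterior Inverse-Gamma(27/5, 12881/160)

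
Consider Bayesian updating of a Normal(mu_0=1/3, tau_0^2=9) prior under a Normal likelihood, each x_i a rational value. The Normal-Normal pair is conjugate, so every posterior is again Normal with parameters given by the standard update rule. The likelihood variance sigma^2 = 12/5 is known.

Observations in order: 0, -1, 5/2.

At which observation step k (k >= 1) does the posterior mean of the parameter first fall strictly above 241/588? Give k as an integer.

obs 1: x=0 → posterior Normal(4/57, 36/19)
obs 2: x=-1 → posterior Normal(-41/102, 18/17)
obs 3: x=5/2 → posterior Normal(143/294, 36/49)

k = 3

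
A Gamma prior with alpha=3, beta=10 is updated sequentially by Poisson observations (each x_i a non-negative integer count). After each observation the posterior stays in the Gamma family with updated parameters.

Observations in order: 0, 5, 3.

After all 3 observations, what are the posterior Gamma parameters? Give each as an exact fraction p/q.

alpha=11, beta=13

obs 1: x=0 → posterior Gamma(3, 11)
obs 2: x=5 → posterior Gamma(8, 12)
obs 3: x=3 → posterior Gamma(11, 13)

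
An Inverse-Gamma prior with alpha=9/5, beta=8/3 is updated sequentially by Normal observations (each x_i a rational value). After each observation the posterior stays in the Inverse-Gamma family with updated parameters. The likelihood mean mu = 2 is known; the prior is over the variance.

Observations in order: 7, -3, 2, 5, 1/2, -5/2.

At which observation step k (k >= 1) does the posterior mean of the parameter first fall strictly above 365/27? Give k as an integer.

k = 2

obs 1: x=7 → posterior Inverse-Gamma(23/10, 91/6)
obs 2: x=-3 → posterior Inverse-Gamma(14/5, 83/3)
obs 3: x=2 → posterior Inverse-Gamma(33/10, 83/3)
obs 4: x=5 → posterior Inverse-Gamma(19/5, 193/6)
obs 5: x=1/2 → posterior Inverse-Gamma(43/10, 799/24)
obs 6: x=-5/2 → posterior Inverse-Gamma(24/5, 521/12)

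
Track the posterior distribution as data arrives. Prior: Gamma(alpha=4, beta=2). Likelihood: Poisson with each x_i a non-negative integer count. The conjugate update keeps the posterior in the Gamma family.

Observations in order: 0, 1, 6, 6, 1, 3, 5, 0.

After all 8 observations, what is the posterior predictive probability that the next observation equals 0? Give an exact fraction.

100000000000000000000000000/1191817653772720942460132761

obs 1: x=0 → posterior Gamma(4, 3)
obs 2: x=1 → posterior Gamma(5, 4)
obs 3: x=6 → posterior Gamma(11, 5)
obs 4: x=6 → posterior Gamma(17, 6)
obs 5: x=1 → posterior Gamma(18, 7)
obs 6: x=3 → posterior Gamma(21, 8)
obs 7: x=5 → posterior Gamma(26, 9)
obs 8: x=0 → posterior Gamma(26, 10)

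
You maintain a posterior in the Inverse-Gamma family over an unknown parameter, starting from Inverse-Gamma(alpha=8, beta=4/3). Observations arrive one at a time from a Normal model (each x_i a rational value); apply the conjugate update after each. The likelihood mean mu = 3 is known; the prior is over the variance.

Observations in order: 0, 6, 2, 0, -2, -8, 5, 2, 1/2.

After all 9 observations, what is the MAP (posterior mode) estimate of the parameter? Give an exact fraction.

obs 1: x=0 → posterior Inverse-Gamma(17/2, 35/6)
obs 2: x=6 → posterior Inverse-Gamma(9, 31/3)
obs 3: x=2 → posterior Inverse-Gamma(19/2, 65/6)
obs 4: x=0 → posterior Inverse-Gamma(10, 46/3)
obs 5: x=-2 → posterior Inverse-Gamma(21/2, 167/6)
obs 6: x=-8 → posterior Inverse-Gamma(11, 265/3)
obs 7: x=5 → posterior Inverse-Gamma(23/2, 271/3)
obs 8: x=2 → posterior Inverse-Gamma(12, 545/6)
obs 9: x=1/2 → posterior Inverse-Gamma(25/2, 2255/24)

2255/324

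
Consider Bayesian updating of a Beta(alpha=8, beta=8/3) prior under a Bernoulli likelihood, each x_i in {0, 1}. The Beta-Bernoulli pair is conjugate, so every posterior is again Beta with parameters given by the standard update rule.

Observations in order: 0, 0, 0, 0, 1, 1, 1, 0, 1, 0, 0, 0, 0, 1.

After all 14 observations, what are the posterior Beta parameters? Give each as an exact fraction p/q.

obs 1: x=0 → posterior Beta(8, 11/3)
obs 2: x=0 → posterior Beta(8, 14/3)
obs 3: x=0 → posterior Beta(8, 17/3)
obs 4: x=0 → posterior Beta(8, 20/3)
obs 5: x=1 → posterior Beta(9, 20/3)
obs 6: x=1 → posterior Beta(10, 20/3)
obs 7: x=1 → posterior Beta(11, 20/3)
obs 8: x=0 → posterior Beta(11, 23/3)
obs 9: x=1 → posterior Beta(12, 23/3)
obs 10: x=0 → posterior Beta(12, 26/3)
obs 11: x=0 → posterior Beta(12, 29/3)
obs 12: x=0 → posterior Beta(12, 32/3)
obs 13: x=0 → posterior Beta(12, 35/3)
obs 14: x=1 → posterior Beta(13, 35/3)

alpha=13, beta=35/3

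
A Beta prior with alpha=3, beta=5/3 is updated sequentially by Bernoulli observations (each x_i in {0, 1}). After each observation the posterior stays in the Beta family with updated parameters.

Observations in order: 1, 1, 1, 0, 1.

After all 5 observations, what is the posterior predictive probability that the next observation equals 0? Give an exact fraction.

obs 1: x=1 → posterior Beta(4, 5/3)
obs 2: x=1 → posterior Beta(5, 5/3)
obs 3: x=1 → posterior Beta(6, 5/3)
obs 4: x=0 → posterior Beta(6, 8/3)
obs 5: x=1 → posterior Beta(7, 8/3)

8/29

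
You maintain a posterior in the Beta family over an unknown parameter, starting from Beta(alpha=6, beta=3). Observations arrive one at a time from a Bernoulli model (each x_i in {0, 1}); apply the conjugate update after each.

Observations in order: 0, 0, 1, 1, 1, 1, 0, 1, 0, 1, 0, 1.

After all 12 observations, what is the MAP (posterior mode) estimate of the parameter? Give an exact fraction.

12/19

obs 1: x=0 → posterior Beta(6, 4)
obs 2: x=0 → posterior Beta(6, 5)
obs 3: x=1 → posterior Beta(7, 5)
obs 4: x=1 → posterior Beta(8, 5)
obs 5: x=1 → posterior Beta(9, 5)
obs 6: x=1 → posterior Beta(10, 5)
obs 7: x=0 → posterior Beta(10, 6)
obs 8: x=1 → posterior Beta(11, 6)
obs 9: x=0 → posterior Beta(11, 7)
obs 10: x=1 → posterior Beta(12, 7)
obs 11: x=0 → posterior Beta(12, 8)
obs 12: x=1 → posterior Beta(13, 8)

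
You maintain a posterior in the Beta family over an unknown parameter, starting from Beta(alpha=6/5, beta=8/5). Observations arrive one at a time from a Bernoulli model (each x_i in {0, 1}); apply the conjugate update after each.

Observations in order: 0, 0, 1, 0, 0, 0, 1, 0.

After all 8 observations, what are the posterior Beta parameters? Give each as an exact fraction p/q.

alpha=16/5, beta=38/5

obs 1: x=0 → posterior Beta(6/5, 13/5)
obs 2: x=0 → posterior Beta(6/5, 18/5)
obs 3: x=1 → posterior Beta(11/5, 18/5)
obs 4: x=0 → posterior Beta(11/5, 23/5)
obs 5: x=0 → posterior Beta(11/5, 28/5)
obs 6: x=0 → posterior Beta(11/5, 33/5)
obs 7: x=1 → posterior Beta(16/5, 33/5)
obs 8: x=0 → posterior Beta(16/5, 38/5)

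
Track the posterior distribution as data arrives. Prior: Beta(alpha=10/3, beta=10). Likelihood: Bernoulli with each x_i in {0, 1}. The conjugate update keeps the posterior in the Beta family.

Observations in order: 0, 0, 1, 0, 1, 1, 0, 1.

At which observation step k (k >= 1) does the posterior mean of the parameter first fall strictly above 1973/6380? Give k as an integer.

obs 1: x=0 → posterior Beta(10/3, 11)
obs 2: x=0 → posterior Beta(10/3, 12)
obs 3: x=1 → posterior Beta(13/3, 12)
obs 4: x=0 → posterior Beta(13/3, 13)
obs 5: x=1 → posterior Beta(16/3, 13)
obs 6: x=1 → posterior Beta(19/3, 13)
obs 7: x=0 → posterior Beta(19/3, 14)
obs 8: x=1 → posterior Beta(22/3, 14)

k = 6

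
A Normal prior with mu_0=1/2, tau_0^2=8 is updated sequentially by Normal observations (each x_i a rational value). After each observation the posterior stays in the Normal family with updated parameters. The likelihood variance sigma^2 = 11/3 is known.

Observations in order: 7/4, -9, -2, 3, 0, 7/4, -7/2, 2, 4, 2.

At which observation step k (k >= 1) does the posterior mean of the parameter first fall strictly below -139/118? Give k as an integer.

k = 2

obs 1: x=7/4 → posterior Normal(19/14, 88/35)
obs 2: x=-9 → posterior Normal(-337/118, 88/59)
obs 3: x=-2 → posterior Normal(-433/166, 88/83)
obs 4: x=3 → posterior Normal(-289/214, 88/107)
obs 5: x=0 → posterior Normal(-289/262, 88/131)
obs 6: x=7/4 → posterior Normal(-41/62, 88/155)
obs 7: x=-7/2 → posterior Normal(-373/358, 88/179)
obs 8: x=2 → posterior Normal(-277/406, 88/203)
obs 9: x=4 → posterior Normal(-85/454, 88/227)
obs 10: x=2 → posterior Normal(11/502, 88/251)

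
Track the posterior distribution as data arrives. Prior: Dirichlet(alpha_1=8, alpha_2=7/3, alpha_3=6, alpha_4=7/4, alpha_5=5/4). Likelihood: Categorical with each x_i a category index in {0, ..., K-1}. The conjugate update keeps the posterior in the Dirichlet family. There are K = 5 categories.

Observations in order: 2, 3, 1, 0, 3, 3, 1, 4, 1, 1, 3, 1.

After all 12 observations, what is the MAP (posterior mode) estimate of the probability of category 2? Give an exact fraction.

18/79

obs 1: x=2 → posterior Dirichlet(8, 7/3, 7, 7/4, 5/4)
obs 2: x=3 → posterior Dirichlet(8, 7/3, 7, 11/4, 5/4)
obs 3: x=1 → posterior Dirichlet(8, 10/3, 7, 11/4, 5/4)
obs 4: x=0 → posterior Dirichlet(9, 10/3, 7, 11/4, 5/4)
obs 5: x=3 → posterior Dirichlet(9, 10/3, 7, 15/4, 5/4)
obs 6: x=3 → posterior Dirichlet(9, 10/3, 7, 19/4, 5/4)
obs 7: x=1 → posterior Dirichlet(9, 13/3, 7, 19/4, 5/4)
obs 8: x=4 → posterior Dirichlet(9, 13/3, 7, 19/4, 9/4)
obs 9: x=1 → posterior Dirichlet(9, 16/3, 7, 19/4, 9/4)
obs 10: x=1 → posterior Dirichlet(9, 19/3, 7, 19/4, 9/4)
obs 11: x=3 → posterior Dirichlet(9, 19/3, 7, 23/4, 9/4)
obs 12: x=1 → posterior Dirichlet(9, 22/3, 7, 23/4, 9/4)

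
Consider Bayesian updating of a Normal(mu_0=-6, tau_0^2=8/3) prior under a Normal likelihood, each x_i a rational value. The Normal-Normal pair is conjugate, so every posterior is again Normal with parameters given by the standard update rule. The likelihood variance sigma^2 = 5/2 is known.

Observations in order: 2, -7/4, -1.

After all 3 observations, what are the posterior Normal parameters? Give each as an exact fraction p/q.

obs 1: x=2 → posterior Normal(-58/31, 40/31)
obs 2: x=-7/4 → posterior Normal(-86/47, 40/47)
obs 3: x=-1 → posterior Normal(-34/21, 40/63)

mu_0=-34/21, tau_0^2=40/63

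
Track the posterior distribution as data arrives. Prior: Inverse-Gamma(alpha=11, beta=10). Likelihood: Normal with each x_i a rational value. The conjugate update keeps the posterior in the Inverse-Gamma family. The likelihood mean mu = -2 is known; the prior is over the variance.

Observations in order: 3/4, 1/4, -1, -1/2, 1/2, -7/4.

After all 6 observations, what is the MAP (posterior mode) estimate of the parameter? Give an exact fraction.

45/32

obs 1: x=3/4 → posterior Inverse-Gamma(23/2, 441/32)
obs 2: x=1/4 → posterior Inverse-Gamma(12, 261/16)
obs 3: x=-1 → posterior Inverse-Gamma(25/2, 269/16)
obs 4: x=-1/2 → posterior Inverse-Gamma(13, 287/16)
obs 5: x=1/2 → posterior Inverse-Gamma(27/2, 337/16)
obs 6: x=-7/4 → posterior Inverse-Gamma(14, 675/32)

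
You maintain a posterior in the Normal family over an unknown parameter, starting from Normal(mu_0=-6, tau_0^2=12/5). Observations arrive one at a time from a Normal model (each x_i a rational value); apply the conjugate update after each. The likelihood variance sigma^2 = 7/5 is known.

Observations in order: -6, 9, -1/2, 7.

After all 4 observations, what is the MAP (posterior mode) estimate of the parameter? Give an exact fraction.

72/55

obs 1: x=-6 → posterior Normal(-6, 84/95)
obs 2: x=9 → posterior Normal(-6/31, 84/155)
obs 3: x=-1/2 → posterior Normal(-12/43, 84/215)
obs 4: x=7 → posterior Normal(72/55, 84/275)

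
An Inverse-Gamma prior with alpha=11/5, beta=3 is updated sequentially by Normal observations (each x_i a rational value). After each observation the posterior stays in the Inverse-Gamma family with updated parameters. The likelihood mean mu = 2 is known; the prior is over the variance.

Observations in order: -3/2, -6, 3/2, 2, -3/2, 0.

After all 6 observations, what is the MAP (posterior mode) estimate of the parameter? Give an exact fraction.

1975/248

obs 1: x=-3/2 → posterior Inverse-Gamma(27/10, 73/8)
obs 2: x=-6 → posterior Inverse-Gamma(16/5, 329/8)
obs 3: x=3/2 → posterior Inverse-Gamma(37/10, 165/4)
obs 4: x=2 → posterior Inverse-Gamma(21/5, 165/4)
obs 5: x=-3/2 → posterior Inverse-Gamma(47/10, 379/8)
obs 6: x=0 → posterior Inverse-Gamma(26/5, 395/8)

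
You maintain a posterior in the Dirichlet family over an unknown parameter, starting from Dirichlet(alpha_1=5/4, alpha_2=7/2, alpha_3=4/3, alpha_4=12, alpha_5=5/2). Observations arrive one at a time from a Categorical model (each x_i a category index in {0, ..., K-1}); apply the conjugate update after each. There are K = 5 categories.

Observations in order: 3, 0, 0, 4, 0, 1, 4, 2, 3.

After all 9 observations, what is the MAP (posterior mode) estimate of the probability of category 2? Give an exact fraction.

16/295

obs 1: x=3 → posterior Dirichlet(5/4, 7/2, 4/3, 13, 5/2)
obs 2: x=0 → posterior Dirichlet(9/4, 7/2, 4/3, 13, 5/2)
obs 3: x=0 → posterior Dirichlet(13/4, 7/2, 4/3, 13, 5/2)
obs 4: x=4 → posterior Dirichlet(13/4, 7/2, 4/3, 13, 7/2)
obs 5: x=0 → posterior Dirichlet(17/4, 7/2, 4/3, 13, 7/2)
obs 6: x=1 → posterior Dirichlet(17/4, 9/2, 4/3, 13, 7/2)
obs 7: x=4 → posterior Dirichlet(17/4, 9/2, 4/3, 13, 9/2)
obs 8: x=2 → posterior Dirichlet(17/4, 9/2, 7/3, 13, 9/2)
obs 9: x=3 → posterior Dirichlet(17/4, 9/2, 7/3, 14, 9/2)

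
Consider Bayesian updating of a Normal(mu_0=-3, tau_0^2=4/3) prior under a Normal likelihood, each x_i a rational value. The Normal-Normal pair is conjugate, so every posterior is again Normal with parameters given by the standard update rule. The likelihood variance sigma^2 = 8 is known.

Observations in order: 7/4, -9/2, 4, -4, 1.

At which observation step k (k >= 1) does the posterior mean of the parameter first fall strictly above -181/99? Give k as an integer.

obs 1: x=7/4 → posterior Normal(-65/28, 8/7)
obs 2: x=-9/2 → posterior Normal(-83/32, 1)
obs 3: x=4 → posterior Normal(-67/36, 8/9)
obs 4: x=-4 → posterior Normal(-83/40, 4/5)
obs 5: x=1 → posterior Normal(-79/44, 8/11)

k = 5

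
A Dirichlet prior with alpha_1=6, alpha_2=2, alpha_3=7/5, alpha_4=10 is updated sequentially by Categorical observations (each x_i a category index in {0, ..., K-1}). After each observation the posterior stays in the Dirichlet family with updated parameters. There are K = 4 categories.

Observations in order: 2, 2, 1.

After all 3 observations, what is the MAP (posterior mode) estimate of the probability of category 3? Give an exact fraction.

obs 1: x=2 → posterior Dirichlet(6, 2, 12/5, 10)
obs 2: x=2 → posterior Dirichlet(6, 2, 17/5, 10)
obs 3: x=1 → posterior Dirichlet(6, 3, 17/5, 10)

45/92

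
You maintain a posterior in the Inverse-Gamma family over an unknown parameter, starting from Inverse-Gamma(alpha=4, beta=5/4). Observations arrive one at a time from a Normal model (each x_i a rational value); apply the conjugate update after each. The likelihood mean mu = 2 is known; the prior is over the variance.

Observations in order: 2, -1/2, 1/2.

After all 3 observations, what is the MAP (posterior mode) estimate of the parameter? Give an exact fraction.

obs 1: x=2 → posterior Inverse-Gamma(9/2, 5/4)
obs 2: x=-1/2 → posterior Inverse-Gamma(5, 35/8)
obs 3: x=1/2 → posterior Inverse-Gamma(11/2, 11/2)

11/13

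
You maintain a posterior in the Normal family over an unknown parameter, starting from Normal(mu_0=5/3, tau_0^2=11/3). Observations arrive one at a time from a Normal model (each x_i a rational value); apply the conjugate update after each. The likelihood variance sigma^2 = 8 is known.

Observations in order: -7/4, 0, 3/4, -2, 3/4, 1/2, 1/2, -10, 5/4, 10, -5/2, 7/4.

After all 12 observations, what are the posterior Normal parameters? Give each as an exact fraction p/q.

obs 1: x=-7/4 → posterior Normal(83/140, 88/35)
obs 2: x=0 → posterior Normal(83/184, 44/23)
obs 3: x=3/4 → posterior Normal(29/57, 88/57)
obs 4: x=-2 → posterior Normal(7/68, 22/17)
obs 5: x=3/4 → posterior Normal(61/316, 88/79)
obs 6: x=1/2 → posterior Normal(83/360, 44/45)
obs 7: x=1/2 → posterior Normal(105/404, 88/101)
obs 8: x=-10 → posterior Normal(-335/448, 11/14)
obs 9: x=5/4 → posterior Normal(-70/123, 88/123)
obs 10: x=10 → posterior Normal(20/67, 44/67)
obs 11: x=-5/2 → posterior Normal(5/58, 88/145)
obs 12: x=7/4 → posterior Normal(127/624, 22/39)

mu_0=127/624, tau_0^2=22/39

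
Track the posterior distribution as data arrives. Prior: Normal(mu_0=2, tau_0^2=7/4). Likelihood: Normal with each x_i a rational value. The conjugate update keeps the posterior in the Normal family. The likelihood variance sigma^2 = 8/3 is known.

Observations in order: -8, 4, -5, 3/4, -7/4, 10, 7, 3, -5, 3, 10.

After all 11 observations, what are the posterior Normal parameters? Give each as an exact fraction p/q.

obs 1: x=-8 → posterior Normal(-104/53, 56/53)
obs 2: x=4 → posterior Normal(-10/37, 28/37)
obs 3: x=-5 → posterior Normal(-25/19, 56/95)
obs 4: x=3/4 → posterior Normal(-437/464, 14/29)
obs 5: x=-7/4 → posterior Normal(-146/137, 56/137)
obs 6: x=10 → posterior Normal(32/79, 28/79)
obs 7: x=7 → posterior Normal(211/179, 56/179)
obs 8: x=3 → posterior Normal(137/100, 7/25)
obs 9: x=-5 → posterior Normal(13/17, 56/221)
obs 10: x=3 → posterior Normal(116/121, 28/121)
obs 11: x=10 → posterior Normal(442/263, 56/263)

mu_0=442/263, tau_0^2=56/263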